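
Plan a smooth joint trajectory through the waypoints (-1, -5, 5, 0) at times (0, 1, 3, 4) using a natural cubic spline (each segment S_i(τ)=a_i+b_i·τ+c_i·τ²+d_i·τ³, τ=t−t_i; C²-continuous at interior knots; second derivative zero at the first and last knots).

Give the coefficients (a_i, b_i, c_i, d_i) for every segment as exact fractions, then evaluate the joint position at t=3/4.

  seg 0: a=-1 b=-101/16 c=0 d=37/16
  seg 1: a=-5 b=5/8 c=111/16 d=-19/8
  seg 2: a=5 b=-1/8 c=-117/16 d=39/16
S(3/4) = -4873/1024

Δ: Δ0=-4, Δ1=5, Δ2=-5
row 1: diag=6, rhs=54; c'=1/3, d'=9
row 2: denom=6−2·1/3=16/3; d'=(-60−2·9)/(16/3)=-117/8
back: M2=-117/8
back: M1=9−1/3·-117/8=111/8
M: M0=0, M1=111/8, M2=-117/8, M3=0
seg 0: a=-1, c=M0/2=0, d=(M1−M0)/(6·1)=37/16, b=Δ0−h0·(2M0+M1)/6=-101/16
seg 1: a=-5, c=M1/2=111/16, d=(M2−M1)/(6·2)=-19/8, b=Δ1−h1·(2M1+M2)/6=5/8
seg 2: a=5, c=M2/2=-117/16, d=(M3−M2)/(6·1)=39/16, b=Δ2−h2·(2M2+M3)/6=-1/8
t_q=3/4 → seg 0, τ=3/4; S=-1+-101/16·τ+0·τ²+37/16·τ³=-4873/1024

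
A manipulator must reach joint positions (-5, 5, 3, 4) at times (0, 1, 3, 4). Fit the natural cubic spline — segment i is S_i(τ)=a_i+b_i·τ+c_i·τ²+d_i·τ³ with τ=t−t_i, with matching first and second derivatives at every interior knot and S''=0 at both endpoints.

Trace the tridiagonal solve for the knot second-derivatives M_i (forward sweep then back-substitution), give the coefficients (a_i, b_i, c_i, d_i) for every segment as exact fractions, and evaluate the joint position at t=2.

  seg 0: a=-5 b=195/16 c=0 d=-35/16
  seg 1: a=5 b=45/8 c=-105/16 d=13/8
  seg 2: a=3 b=-9/8 c=51/16 d=-17/16
S(2) = 91/16

Δ: Δ0=10, Δ1=-1, Δ2=1
row 1: diag=6, rhs=-66; c'=1/3, d'=-11
row 2: denom=6−2·1/3=16/3; d'=(12−2·-11)/(16/3)=51/8
back: M2=51/8
back: M1=-11−1/3·51/8=-105/8
M: M0=0, M1=-105/8, M2=51/8, M3=0
seg 0: a=-5, c=M0/2=0, d=(M1−M0)/(6·1)=-35/16, b=Δ0−h0·(2M0+M1)/6=195/16
seg 1: a=5, c=M1/2=-105/16, d=(M2−M1)/(6·2)=13/8, b=Δ1−h1·(2M1+M2)/6=45/8
seg 2: a=3, c=M2/2=51/16, d=(M3−M2)/(6·1)=-17/16, b=Δ2−h2·(2M2+M3)/6=-9/8
t_q=2 → seg 1, τ=1; S=5+45/8·τ+-105/16·τ²+13/8·τ³=91/16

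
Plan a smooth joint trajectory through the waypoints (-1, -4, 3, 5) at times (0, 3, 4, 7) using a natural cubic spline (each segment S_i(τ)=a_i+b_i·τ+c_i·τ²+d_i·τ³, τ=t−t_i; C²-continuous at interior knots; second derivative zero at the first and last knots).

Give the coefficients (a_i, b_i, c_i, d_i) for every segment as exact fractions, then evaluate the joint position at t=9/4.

Δ: Δ0=-1, Δ1=7, Δ2=2/3
row 1: diag=8, rhs=48; c'=1/8, d'=6
row 2: denom=8−1·1/8=63/8; d'=(-38−1·6)/(63/8)=-352/63
back: M2=-352/63
back: M1=6−1/8·-352/63=422/63
M: M0=0, M1=422/63, M2=-352/63, M3=0
seg 0: a=-1, c=M0/2=0, d=(M1−M0)/(6·3)=211/567, b=Δ0−h0·(2M0+M1)/6=-274/63
seg 1: a=-4, c=M1/2=211/63, d=(M2−M1)/(6·1)=-43/21, b=Δ1−h1·(2M1+M2)/6=359/63
seg 2: a=3, c=M2/2=-176/63, d=(M3−M2)/(6·3)=176/567, b=Δ2−h2·(2M2+M3)/6=394/63
t_q=9/4 → seg 0, τ=9/4; S=-1+-274/63·τ+0·τ²+211/567·τ³=-419/64

  seg 0: a=-1 b=-274/63 c=0 d=211/567
  seg 1: a=-4 b=359/63 c=211/63 d=-43/21
  seg 2: a=3 b=394/63 c=-176/63 d=176/567
S(9/4) = -419/64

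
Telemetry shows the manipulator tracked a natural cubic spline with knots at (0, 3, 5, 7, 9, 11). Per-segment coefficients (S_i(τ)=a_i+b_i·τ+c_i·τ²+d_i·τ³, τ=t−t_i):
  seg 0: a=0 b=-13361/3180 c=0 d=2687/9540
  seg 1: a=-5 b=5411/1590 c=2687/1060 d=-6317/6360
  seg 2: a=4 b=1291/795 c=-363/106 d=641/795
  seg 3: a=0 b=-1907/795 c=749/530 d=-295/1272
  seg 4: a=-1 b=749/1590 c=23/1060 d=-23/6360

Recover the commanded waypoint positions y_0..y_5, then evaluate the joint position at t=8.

y_0=0 y_1=-5 y_2=4 y_3=0 y_4=-1 y_5=0
S(8) = -2581/2120

y_0 = S_0(0) = a_0 = 0
y_1 = S_1(0) = a_1 = -5
y_2 = S_2(0) = a_2 = 4
y_3 = S_3(0) = a_3 = 0
y_4 = S_4(0) = a_4 = -1
y_5 = S_4(2) = 0
t_q=8 is in segment 3 (τ=1); S_3(τ)=-2581/2120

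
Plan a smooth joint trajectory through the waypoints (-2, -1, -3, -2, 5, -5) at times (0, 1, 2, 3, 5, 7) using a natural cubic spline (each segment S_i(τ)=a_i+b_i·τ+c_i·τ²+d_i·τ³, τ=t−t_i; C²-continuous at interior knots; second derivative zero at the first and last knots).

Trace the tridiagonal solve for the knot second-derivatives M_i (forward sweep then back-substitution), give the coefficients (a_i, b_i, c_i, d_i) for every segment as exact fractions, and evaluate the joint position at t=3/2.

Δ: Δ0=1, Δ1=-2, Δ2=1, Δ3=7/2, Δ4=-5
row 1: diag=4, rhs=-18; c'=1/4, d'=-9/2
row 2: denom=4−1·1/4=15/4; d'=(18−1·-9/2)/(15/4)=6
row 3: denom=6−1·4/15=86/15; d'=(15−1·6)/(86/15)=135/86
row 4: denom=8−2·15/43=314/43; d'=(-51−2·135/86)/(314/43)=-1164/157
back: M4=-1164/157
back: M3=135/86−15/43·-1164/157=1305/314
back: M2=6−4/15·1305/314=768/157
back: M1=-9/2−1/4·768/157=-1797/314
M: M0=0, M1=-1797/314, M2=768/157, M3=1305/314, M4=-1164/157, M5=0
seg 0: a=-2, c=M0/2=0, d=(M1−M0)/(6·1)=-599/628, b=Δ0−h0·(2M0+M1)/6=1227/628
seg 1: a=-1, c=M1/2=-1797/628, d=(M2−M1)/(6·1)=1111/628, b=Δ1−h1·(2M1+M2)/6=-285/314
seg 2: a=-3, c=M2/2=384/157, d=(M3−M2)/(6·1)=-77/628, b=Δ2−h2·(2M2+M3)/6=-831/628
seg 3: a=-2, c=M3/2=1305/628, d=(M4−M3)/(6·2)=-1211/1256, b=Δ3−h3·(2M3+M4)/6=1005/314
seg 4: a=5, c=M4/2=-582/157, d=(M5−M4)/(6·2)=97/157, b=Δ4−h4·(2M4+M5)/6=-9/157
t_q=3/2 → seg 1, τ=1/2; S=-1+-285/314·τ+-1797/628·τ²+1111/628·τ³=-9787/5024

  seg 0: a=-2 b=1227/628 c=0 d=-599/628
  seg 1: a=-1 b=-285/314 c=-1797/628 d=1111/628
  seg 2: a=-3 b=-831/628 c=384/157 d=-77/628
  seg 3: a=-2 b=1005/314 c=1305/628 d=-1211/1256
  seg 4: a=5 b=-9/157 c=-582/157 d=97/157
S(3/2) = -9787/5024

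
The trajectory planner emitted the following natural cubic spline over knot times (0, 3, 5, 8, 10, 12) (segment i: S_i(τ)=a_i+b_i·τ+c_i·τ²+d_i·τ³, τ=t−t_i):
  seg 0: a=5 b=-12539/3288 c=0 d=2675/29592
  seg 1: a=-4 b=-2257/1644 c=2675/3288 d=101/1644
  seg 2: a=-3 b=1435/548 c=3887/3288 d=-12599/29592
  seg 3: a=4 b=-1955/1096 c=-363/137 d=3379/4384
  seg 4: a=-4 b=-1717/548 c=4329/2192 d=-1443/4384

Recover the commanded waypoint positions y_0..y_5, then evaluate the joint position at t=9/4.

y_0 = S_0(0) = a_0 = 5
y_1 = S_1(0) = a_1 = -4
y_2 = S_2(0) = a_2 = -3
y_3 = S_3(0) = a_3 = 4
y_4 = S_4(0) = a_4 = -4
y_5 = S_4(2) = -5
t_q=9/4 is in segment 0 (τ=9/4); S_0(τ)=-178927/70144

y_0=5 y_1=-4 y_2=-3 y_3=4 y_4=-4 y_5=-5
S(9/4) = -178927/70144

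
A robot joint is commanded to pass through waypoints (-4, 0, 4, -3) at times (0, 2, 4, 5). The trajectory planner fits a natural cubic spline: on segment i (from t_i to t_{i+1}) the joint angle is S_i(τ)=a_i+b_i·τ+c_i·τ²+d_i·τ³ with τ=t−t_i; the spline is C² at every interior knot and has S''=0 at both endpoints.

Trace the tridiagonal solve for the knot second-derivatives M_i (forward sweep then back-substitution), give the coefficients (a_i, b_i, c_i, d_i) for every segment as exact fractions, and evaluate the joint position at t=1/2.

  seg 0: a=-4 b=13/11 c=0 d=9/44
  seg 1: a=0 b=40/11 c=27/22 d=-45/44
  seg 2: a=4 b=-41/11 c=-54/11 d=18/11
S(1/2) = -1191/352

Δ: Δ0=2, Δ1=2, Δ2=-7
row 1: diag=8, rhs=0; c'=1/4, d'=0
row 2: denom=6−2·1/4=11/2; d'=(-54−2·0)/(11/2)=-108/11
back: M2=-108/11
back: M1=0−1/4·-108/11=27/11
M: M0=0, M1=27/11, M2=-108/11, M3=0
seg 0: a=-4, c=M0/2=0, d=(M1−M0)/(6·2)=9/44, b=Δ0−h0·(2M0+M1)/6=13/11
seg 1: a=0, c=M1/2=27/22, d=(M2−M1)/(6·2)=-45/44, b=Δ1−h1·(2M1+M2)/6=40/11
seg 2: a=4, c=M2/2=-54/11, d=(M3−M2)/(6·1)=18/11, b=Δ2−h2·(2M2+M3)/6=-41/11
t_q=1/2 → seg 0, τ=1/2; S=-4+13/11·τ+0·τ²+9/44·τ³=-1191/352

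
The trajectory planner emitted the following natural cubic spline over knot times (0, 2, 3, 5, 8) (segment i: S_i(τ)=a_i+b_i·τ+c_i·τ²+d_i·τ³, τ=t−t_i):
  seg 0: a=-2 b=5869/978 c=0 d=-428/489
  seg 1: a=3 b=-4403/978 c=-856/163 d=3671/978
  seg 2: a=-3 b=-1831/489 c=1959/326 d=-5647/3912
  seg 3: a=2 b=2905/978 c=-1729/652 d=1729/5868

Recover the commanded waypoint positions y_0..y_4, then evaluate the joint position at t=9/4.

y_0=-2 y_1=3 y_2=-3 y_3=2 y_4=-5
S(9/4) = 33485/20864

y_0 = S_0(0) = a_0 = -2
y_1 = S_1(0) = a_1 = 3
y_2 = S_2(0) = a_2 = -3
y_3 = S_3(0) = a_3 = 2
y_4 = S_3(3) = -5
t_q=9/4 is in segment 1 (τ=1/4); S_1(τ)=33485/20864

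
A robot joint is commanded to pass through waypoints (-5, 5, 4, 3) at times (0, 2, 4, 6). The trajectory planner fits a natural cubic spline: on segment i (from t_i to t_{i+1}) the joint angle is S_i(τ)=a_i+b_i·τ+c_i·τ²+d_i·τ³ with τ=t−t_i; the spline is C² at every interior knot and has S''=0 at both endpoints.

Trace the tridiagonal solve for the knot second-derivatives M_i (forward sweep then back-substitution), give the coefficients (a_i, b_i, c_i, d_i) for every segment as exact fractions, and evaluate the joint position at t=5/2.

  seg 0: a=-5 b=97/15 c=0 d=-11/30
  seg 1: a=5 b=31/15 c=-11/5 d=11/24
  seg 2: a=4 b=-37/30 c=11/20 d=-11/120
S(5/2) = 1773/320

Δ: Δ0=5, Δ1=-1/2, Δ2=-1/2
row 1: diag=8, rhs=-33; c'=1/4, d'=-33/8
row 2: denom=8−2·1/4=15/2; d'=(0−2·-33/8)/(15/2)=11/10
back: M2=11/10
back: M1=-33/8−1/4·11/10=-22/5
M: M0=0, M1=-22/5, M2=11/10, M3=0
seg 0: a=-5, c=M0/2=0, d=(M1−M0)/(6·2)=-11/30, b=Δ0−h0·(2M0+M1)/6=97/15
seg 1: a=5, c=M1/2=-11/5, d=(M2−M1)/(6·2)=11/24, b=Δ1−h1·(2M1+M2)/6=31/15
seg 2: a=4, c=M2/2=11/20, d=(M3−M2)/(6·2)=-11/120, b=Δ2−h2·(2M2+M3)/6=-37/30
t_q=5/2 → seg 1, τ=1/2; S=5+31/15·τ+-11/5·τ²+11/24·τ³=1773/320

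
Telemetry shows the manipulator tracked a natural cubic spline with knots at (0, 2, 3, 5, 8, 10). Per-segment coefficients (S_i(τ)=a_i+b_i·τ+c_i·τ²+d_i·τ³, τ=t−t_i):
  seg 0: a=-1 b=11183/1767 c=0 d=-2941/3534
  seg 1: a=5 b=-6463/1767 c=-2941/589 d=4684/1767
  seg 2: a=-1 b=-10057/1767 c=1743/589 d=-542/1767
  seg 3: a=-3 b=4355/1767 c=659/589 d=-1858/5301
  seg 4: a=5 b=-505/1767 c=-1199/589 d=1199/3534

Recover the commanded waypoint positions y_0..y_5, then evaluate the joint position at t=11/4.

y_0=-1 y_1=5 y_2=-1 y_3=-3 y_4=5 y_5=-1
S(11/4) = 2669/4712

y_0 = S_0(0) = a_0 = -1
y_1 = S_1(0) = a_1 = 5
y_2 = S_2(0) = a_2 = -1
y_3 = S_3(0) = a_3 = -3
y_4 = S_4(0) = a_4 = 5
y_5 = S_4(2) = -1
t_q=11/4 is in segment 1 (τ=3/4); S_1(τ)=2669/4712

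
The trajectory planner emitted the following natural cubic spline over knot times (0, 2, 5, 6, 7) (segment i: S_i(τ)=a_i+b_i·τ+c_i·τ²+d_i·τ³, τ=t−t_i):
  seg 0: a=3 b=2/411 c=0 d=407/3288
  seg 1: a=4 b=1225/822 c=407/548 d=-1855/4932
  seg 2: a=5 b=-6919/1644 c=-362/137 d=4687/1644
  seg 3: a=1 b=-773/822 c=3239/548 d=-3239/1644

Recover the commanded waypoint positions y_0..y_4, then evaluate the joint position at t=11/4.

y_0 = S_0(0) = a_0 = 3
y_1 = S_1(0) = a_1 = 4
y_2 = S_2(0) = a_2 = 5
y_3 = S_3(0) = a_3 = 1
y_4 = S_3(1) = 4
t_q=11/4 is in segment 1 (τ=3/4); S_1(τ)=188575/35072

y_0=3 y_1=4 y_2=5 y_3=1 y_4=4
S(11/4) = 188575/35072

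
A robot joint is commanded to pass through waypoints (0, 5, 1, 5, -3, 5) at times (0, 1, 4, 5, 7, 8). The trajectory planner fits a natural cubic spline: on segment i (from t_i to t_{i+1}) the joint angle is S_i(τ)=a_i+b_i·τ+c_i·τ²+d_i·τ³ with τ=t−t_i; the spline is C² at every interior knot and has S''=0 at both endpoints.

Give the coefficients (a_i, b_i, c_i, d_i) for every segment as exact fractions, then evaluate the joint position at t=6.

  seg 0: a=0 b=16307/2568 c=0 d=-3467/2568
  seg 1: a=5 b=2953/1284 c=-3467/856 d=7291/7704
  seg 2: a=1 b=9119/2568 c=478/107 d=-10319/2568
  seg 3: a=5 b=553/1284 c=-6495/856 d=3449/1284
  seg 4: a=-3 b=2971/1284 c=7301/856 d=-7301/2568
S(6) = 453/856

Δ: Δ0=5, Δ1=-4/3, Δ2=4, Δ3=-4, Δ4=8
row 1: diag=8, rhs=-38; c'=3/8, d'=-19/4
row 2: denom=8−3·3/8=55/8; d'=(32−3·-19/4)/(55/8)=74/11
row 3: denom=6−1·8/55=322/55; d'=(-48−1·74/11)/(322/55)=-215/23
row 4: denom=6−2·55/161=856/161; d'=(72−2·-215/23)/(856/161)=7301/428
back: M4=7301/428
back: M3=-215/23−55/161·7301/428=-6495/428
back: M2=74/11−8/55·-6495/428=956/107
back: M1=-19/4−3/8·956/107=-3467/428
M: M0=0, M1=-3467/428, M2=956/107, M3=-6495/428, M4=7301/428, M5=0
seg 0: a=0, c=M0/2=0, d=(M1−M0)/(6·1)=-3467/2568, b=Δ0−h0·(2M0+M1)/6=16307/2568
seg 1: a=5, c=M1/2=-3467/856, d=(M2−M1)/(6·3)=7291/7704, b=Δ1−h1·(2M1+M2)/6=2953/1284
seg 2: a=1, c=M2/2=478/107, d=(M3−M2)/(6·1)=-10319/2568, b=Δ2−h2·(2M2+M3)/6=9119/2568
seg 3: a=5, c=M3/2=-6495/856, d=(M4−M3)/(6·2)=3449/1284, b=Δ3−h3·(2M3+M4)/6=553/1284
seg 4: a=-3, c=M4/2=7301/856, d=(M5−M4)/(6·1)=-7301/2568, b=Δ4−h4·(2M4+M5)/6=2971/1284
t_q=6 → seg 3, τ=1; S=5+553/1284·τ+-6495/856·τ²+3449/1284·τ³=453/856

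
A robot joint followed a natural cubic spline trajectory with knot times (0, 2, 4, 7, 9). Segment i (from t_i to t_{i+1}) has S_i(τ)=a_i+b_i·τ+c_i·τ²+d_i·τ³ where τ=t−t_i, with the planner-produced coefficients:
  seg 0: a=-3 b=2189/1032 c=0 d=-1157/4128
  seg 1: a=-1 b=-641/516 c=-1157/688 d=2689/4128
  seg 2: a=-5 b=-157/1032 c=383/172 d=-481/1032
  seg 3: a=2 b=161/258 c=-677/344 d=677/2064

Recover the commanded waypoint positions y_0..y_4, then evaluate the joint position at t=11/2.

y_0=-3 y_1=-1 y_2=-5 y_3=2 y_4=-2
S(11/2) = -4929/2752

y_0 = S_0(0) = a_0 = -3
y_1 = S_1(0) = a_1 = -1
y_2 = S_2(0) = a_2 = -5
y_3 = S_3(0) = a_3 = 2
y_4 = S_3(2) = -2
t_q=11/2 is in segment 2 (τ=3/2); S_2(τ)=-4929/2752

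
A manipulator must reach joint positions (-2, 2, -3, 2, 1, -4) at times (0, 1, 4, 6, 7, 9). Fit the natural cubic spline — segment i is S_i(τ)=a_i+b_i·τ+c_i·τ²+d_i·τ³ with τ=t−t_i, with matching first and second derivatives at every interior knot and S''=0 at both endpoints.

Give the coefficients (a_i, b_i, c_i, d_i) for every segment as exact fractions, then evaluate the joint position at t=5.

  seg 0: a=-2 b=69443/13758 c=0 d=-14411/13758
  seg 1: a=2 b=13105/6879 c=-14411/4586 d=8951/13758
  seg 2: a=-3 b=8489/13758 c=6221/2293 d=-24373/27516
  seg 3: a=2 b=11555/13758 c=-11931/4586 d=5240/6879
  seg 4: a=1 b=-28591/13758 c=-1451/4586 d=1451/27516
S(5) = -5097/9172

Δ: Δ0=4, Δ1=-5/3, Δ2=5/2, Δ3=-1, Δ4=-5/2
row 1: diag=8, rhs=-34; c'=3/8, d'=-17/4
row 2: denom=10−3·3/8=71/8; d'=(25−3·-17/4)/(71/8)=302/71
row 3: denom=6−2·16/71=394/71; d'=(-21−2·302/71)/(394/71)=-2095/394
row 4: denom=6−1·71/394=2293/394; d'=(-9−1·-2095/394)/(2293/394)=-1451/2293
back: M4=-1451/2293
back: M3=-2095/394−71/394·-1451/2293=-11931/2293
back: M2=302/71−16/71·-11931/2293=12442/2293
back: M1=-17/4−3/8·12442/2293=-14411/2293
M: M0=0, M1=-14411/2293, M2=12442/2293, M3=-11931/2293, M4=-1451/2293, M5=0
seg 0: a=-2, c=M0/2=0, d=(M1−M0)/(6·1)=-14411/13758, b=Δ0−h0·(2M0+M1)/6=69443/13758
seg 1: a=2, c=M1/2=-14411/4586, d=(M2−M1)/(6·3)=8951/13758, b=Δ1−h1·(2M1+M2)/6=13105/6879
seg 2: a=-3, c=M2/2=6221/2293, d=(M3−M2)/(6·2)=-24373/27516, b=Δ2−h2·(2M2+M3)/6=8489/13758
seg 3: a=2, c=M3/2=-11931/4586, d=(M4−M3)/(6·1)=5240/6879, b=Δ3−h3·(2M3+M4)/6=11555/13758
seg 4: a=1, c=M4/2=-1451/4586, d=(M5−M4)/(6·2)=1451/27516, b=Δ4−h4·(2M4+M5)/6=-28591/13758
t_q=5 → seg 2, τ=1; S=-3+8489/13758·τ+6221/2293·τ²+-24373/27516·τ³=-5097/9172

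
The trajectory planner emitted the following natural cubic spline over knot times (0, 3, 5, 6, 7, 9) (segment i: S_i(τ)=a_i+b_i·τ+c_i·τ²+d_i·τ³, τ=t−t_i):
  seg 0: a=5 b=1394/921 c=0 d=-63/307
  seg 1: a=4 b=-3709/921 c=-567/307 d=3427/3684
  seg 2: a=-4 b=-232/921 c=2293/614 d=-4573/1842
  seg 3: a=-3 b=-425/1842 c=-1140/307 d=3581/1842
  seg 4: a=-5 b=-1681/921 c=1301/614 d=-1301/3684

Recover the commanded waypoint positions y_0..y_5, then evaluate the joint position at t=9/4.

y_0 = S_0(0) = a_0 = 5
y_1 = S_1(0) = a_1 = 4
y_2 = S_2(0) = a_2 = -4
y_3 = S_3(0) = a_3 = -3
y_4 = S_4(0) = a_4 = -5
y_5 = S_4(2) = -3
t_q=9/4 is in segment 0 (τ=9/4); S_0(τ)=119225/19648

y_0=5 y_1=4 y_2=-4 y_3=-3 y_4=-5 y_5=-3
S(9/4) = 119225/19648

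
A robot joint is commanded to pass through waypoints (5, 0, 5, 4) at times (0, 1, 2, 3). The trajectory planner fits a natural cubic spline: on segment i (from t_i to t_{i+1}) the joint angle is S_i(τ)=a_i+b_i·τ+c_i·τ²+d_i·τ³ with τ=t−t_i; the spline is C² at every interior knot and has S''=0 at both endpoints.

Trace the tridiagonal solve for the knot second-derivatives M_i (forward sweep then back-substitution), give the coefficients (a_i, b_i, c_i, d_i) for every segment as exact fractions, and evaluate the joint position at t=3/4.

  seg 0: a=5 b=-121/15 c=0 d=46/15
  seg 1: a=0 b=17/15 c=46/5 d=-16/3
  seg 2: a=5 b=53/15 c=-34/5 d=34/15
S(3/4) = 39/160

Δ: Δ0=-5, Δ1=5, Δ2=-1
row 1: diag=4, rhs=60; c'=1/4, d'=15
row 2: denom=4−1·1/4=15/4; d'=(-36−1·15)/(15/4)=-68/5
back: M2=-68/5
back: M1=15−1/4·-68/5=92/5
M: M0=0, M1=92/5, M2=-68/5, M3=0
seg 0: a=5, c=M0/2=0, d=(M1−M0)/(6·1)=46/15, b=Δ0−h0·(2M0+M1)/6=-121/15
seg 1: a=0, c=M1/2=46/5, d=(M2−M1)/(6·1)=-16/3, b=Δ1−h1·(2M1+M2)/6=17/15
seg 2: a=5, c=M2/2=-34/5, d=(M3−M2)/(6·1)=34/15, b=Δ2−h2·(2M2+M3)/6=53/15
t_q=3/4 → seg 0, τ=3/4; S=5+-121/15·τ+0·τ²+46/15·τ³=39/160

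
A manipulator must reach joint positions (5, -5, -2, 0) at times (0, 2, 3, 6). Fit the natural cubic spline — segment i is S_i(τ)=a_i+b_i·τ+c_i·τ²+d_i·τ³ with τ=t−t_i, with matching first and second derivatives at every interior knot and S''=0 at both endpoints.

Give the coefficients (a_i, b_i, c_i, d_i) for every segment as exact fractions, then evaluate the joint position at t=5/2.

Δ: Δ0=-5, Δ1=3, Δ2=2/3
row 1: diag=6, rhs=48; c'=1/6, d'=8
row 2: denom=8−1·1/6=47/6; d'=(-14−1·8)/(47/6)=-132/47
back: M2=-132/47
back: M1=8−1/6·-132/47=398/47
M: M0=0, M1=398/47, M2=-132/47, M3=0
seg 0: a=5, c=M0/2=0, d=(M1−M0)/(6·2)=199/282, b=Δ0−h0·(2M0+M1)/6=-1103/141
seg 1: a=-5, c=M1/2=199/47, d=(M2−M1)/(6·1)=-265/141, b=Δ1−h1·(2M1+M2)/6=91/141
seg 2: a=-2, c=M2/2=-66/47, d=(M3−M2)/(6·3)=22/141, b=Δ2−h2·(2M2+M3)/6=490/141
t_q=5/2 → seg 1, τ=1/2; S=-5+91/141·τ+199/47·τ²+-265/141·τ³=-1449/376

  seg 0: a=5 b=-1103/141 c=0 d=199/282
  seg 1: a=-5 b=91/141 c=199/47 d=-265/141
  seg 2: a=-2 b=490/141 c=-66/47 d=22/141
S(5/2) = -1449/376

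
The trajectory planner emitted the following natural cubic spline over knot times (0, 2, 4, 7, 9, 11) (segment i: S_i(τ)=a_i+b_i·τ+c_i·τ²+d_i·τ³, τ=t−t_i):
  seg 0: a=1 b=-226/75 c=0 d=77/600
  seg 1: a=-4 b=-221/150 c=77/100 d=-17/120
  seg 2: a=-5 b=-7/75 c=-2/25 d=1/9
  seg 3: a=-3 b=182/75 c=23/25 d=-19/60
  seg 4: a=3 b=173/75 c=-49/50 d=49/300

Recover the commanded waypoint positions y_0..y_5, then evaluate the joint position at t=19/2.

y_0 = S_0(0) = a_0 = 1
y_1 = S_1(0) = a_1 = -4
y_2 = S_2(0) = a_2 = -5
y_3 = S_3(0) = a_3 = -3
y_4 = S_4(0) = a_4 = 3
y_5 = S_4(2) = 5
t_q=19/2 is in segment 4 (τ=1/2); S_4(τ)=3143/800

y_0=1 y_1=-4 y_2=-5 y_3=-3 y_4=3 y_5=5
S(19/2) = 3143/800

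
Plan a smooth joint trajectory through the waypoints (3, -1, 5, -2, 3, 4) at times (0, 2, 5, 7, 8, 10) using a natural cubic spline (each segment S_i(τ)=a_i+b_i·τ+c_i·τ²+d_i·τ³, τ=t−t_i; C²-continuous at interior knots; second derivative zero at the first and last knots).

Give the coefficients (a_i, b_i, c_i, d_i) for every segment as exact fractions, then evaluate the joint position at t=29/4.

  seg 0: a=3 b=-10319/2945 c=0 d=4429/11780
  seg 1: a=-1 b=2968/2945 c=13287/5890 d=-11339/17670
  seg 2: a=5 b=-16393/5890 c=-2073/589 d=18619/11780
  seg 3: a=-2 b=12401/5890 c=35127/5890 d=-9039/2945
  seg 4: a=3 b=28421/5890 c=-19107/5890 d=6369/11780
S(29/4) = -216537/188480

Δ: Δ0=-2, Δ1=2, Δ2=-7/2, Δ3=5, Δ4=1/2
row 1: diag=10, rhs=24; c'=3/10, d'=12/5
row 2: denom=10−3·3/10=91/10; d'=(-33−3·12/5)/(91/10)=-402/91
row 3: denom=6−2·20/91=506/91; d'=(51−2·-402/91)/(506/91)=495/46
row 4: denom=6−1·91/506=2945/506; d'=(-27−1·495/46)/(2945/506)=-19107/2945
back: M4=-19107/2945
back: M3=495/46−91/506·-19107/2945=35127/2945
back: M2=-402/91−20/91·35127/2945=-4146/589
back: M1=12/5−3/10·-4146/589=13287/2945
M: M0=0, M1=13287/2945, M2=-4146/589, M3=35127/2945, M4=-19107/2945, M5=0
seg 0: a=3, c=M0/2=0, d=(M1−M0)/(6·2)=4429/11780, b=Δ0−h0·(2M0+M1)/6=-10319/2945
seg 1: a=-1, c=M1/2=13287/5890, d=(M2−M1)/(6·3)=-11339/17670, b=Δ1−h1·(2M1+M2)/6=2968/2945
seg 2: a=5, c=M2/2=-2073/589, d=(M3−M2)/(6·2)=18619/11780, b=Δ2−h2·(2M2+M3)/6=-16393/5890
seg 3: a=-2, c=M3/2=35127/5890, d=(M4−M3)/(6·1)=-9039/2945, b=Δ3−h3·(2M3+M4)/6=12401/5890
seg 4: a=3, c=M4/2=-19107/5890, d=(M5−M4)/(6·2)=6369/11780, b=Δ4−h4·(2M4+M5)/6=28421/5890
t_q=29/4 → seg 3, τ=1/4; S=-2+12401/5890·τ+35127/5890·τ²+-9039/2945·τ³=-216537/188480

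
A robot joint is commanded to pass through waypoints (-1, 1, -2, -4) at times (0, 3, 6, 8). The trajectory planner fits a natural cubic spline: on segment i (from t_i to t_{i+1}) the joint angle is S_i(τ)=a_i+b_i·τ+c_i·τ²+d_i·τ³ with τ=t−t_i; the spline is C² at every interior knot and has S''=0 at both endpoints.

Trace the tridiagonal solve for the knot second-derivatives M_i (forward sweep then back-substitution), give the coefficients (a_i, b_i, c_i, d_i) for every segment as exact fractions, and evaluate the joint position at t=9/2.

  seg 0: a=-1 b=124/111 c=0 d=-50/999
  seg 1: a=1 b=-26/111 c=-50/111 d=65/999
  seg 2: a=-2 b=-131/111 c=5/37 d=-5/222
S(9/2) = -43/296

Δ: Δ0=2/3, Δ1=-1, Δ2=-1
row 1: diag=12, rhs=-10; c'=1/4, d'=-5/6
row 2: denom=10−3·1/4=37/4; d'=(0−3·-5/6)/(37/4)=10/37
back: M2=10/37
back: M1=-5/6−1/4·10/37=-100/111
M: M0=0, M1=-100/111, M2=10/37, M3=0
seg 0: a=-1, c=M0/2=0, d=(M1−M0)/(6·3)=-50/999, b=Δ0−h0·(2M0+M1)/6=124/111
seg 1: a=1, c=M1/2=-50/111, d=(M2−M1)/(6·3)=65/999, b=Δ1−h1·(2M1+M2)/6=-26/111
seg 2: a=-2, c=M2/2=5/37, d=(M3−M2)/(6·2)=-5/222, b=Δ2−h2·(2M2+M3)/6=-131/111
t_q=9/2 → seg 1, τ=3/2; S=1+-26/111·τ+-50/111·τ²+65/999·τ³=-43/296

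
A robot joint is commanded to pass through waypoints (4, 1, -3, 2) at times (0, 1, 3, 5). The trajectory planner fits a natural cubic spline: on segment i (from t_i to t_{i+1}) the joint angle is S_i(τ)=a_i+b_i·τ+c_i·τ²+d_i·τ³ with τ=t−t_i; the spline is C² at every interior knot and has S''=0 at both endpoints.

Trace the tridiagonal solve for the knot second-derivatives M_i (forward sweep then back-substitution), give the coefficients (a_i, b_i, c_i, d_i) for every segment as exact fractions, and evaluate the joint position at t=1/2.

Δ: Δ0=-3, Δ1=-2, Δ2=5/2
row 1: diag=6, rhs=6; c'=1/3, d'=1
row 2: denom=8−2·1/3=22/3; d'=(27−2·1)/(22/3)=75/22
back: M2=75/22
back: M1=1−1/3·75/22=-3/22
M: M0=0, M1=-3/22, M2=75/22, M3=0
seg 0: a=4, c=M0/2=0, d=(M1−M0)/(6·1)=-1/44, b=Δ0−h0·(2M0+M1)/6=-131/44
seg 1: a=1, c=M1/2=-3/44, d=(M2−M1)/(6·2)=13/44, b=Δ1−h1·(2M1+M2)/6=-67/22
seg 2: a=-3, c=M2/2=75/44, d=(M3−M2)/(6·2)=-25/88, b=Δ2−h2·(2M2+M3)/6=5/22
t_q=1/2 → seg 0, τ=1/2; S=4+-131/44·τ+0·τ²+-1/44·τ³=883/352

  seg 0: a=4 b=-131/44 c=0 d=-1/44
  seg 1: a=1 b=-67/22 c=-3/44 d=13/44
  seg 2: a=-3 b=5/22 c=75/44 d=-25/88
S(1/2) = 883/352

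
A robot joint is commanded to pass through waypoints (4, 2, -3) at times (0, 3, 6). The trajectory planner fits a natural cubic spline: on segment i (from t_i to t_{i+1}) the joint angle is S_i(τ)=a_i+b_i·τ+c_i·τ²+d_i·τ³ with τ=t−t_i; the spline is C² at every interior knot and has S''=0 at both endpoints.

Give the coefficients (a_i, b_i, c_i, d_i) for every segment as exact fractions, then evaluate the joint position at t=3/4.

  seg 0: a=4 b=-5/12 c=0 d=-1/36
  seg 1: a=2 b=-7/6 c=-1/4 d=1/36
S(3/4) = 941/256

Δ: Δ0=-2/3, Δ1=-5/3
row 1: diag=12, rhs=-6; c'=1/4, d'=-1/2
back: M1=-1/2
M: M0=0, M1=-1/2, M2=0
seg 0: a=4, c=M0/2=0, d=(M1−M0)/(6·3)=-1/36, b=Δ0−h0·(2M0+M1)/6=-5/12
seg 1: a=2, c=M1/2=-1/4, d=(M2−M1)/(6·3)=1/36, b=Δ1−h1·(2M1+M2)/6=-7/6
t_q=3/4 → seg 0, τ=3/4; S=4+-5/12·τ+0·τ²+-1/36·τ³=941/256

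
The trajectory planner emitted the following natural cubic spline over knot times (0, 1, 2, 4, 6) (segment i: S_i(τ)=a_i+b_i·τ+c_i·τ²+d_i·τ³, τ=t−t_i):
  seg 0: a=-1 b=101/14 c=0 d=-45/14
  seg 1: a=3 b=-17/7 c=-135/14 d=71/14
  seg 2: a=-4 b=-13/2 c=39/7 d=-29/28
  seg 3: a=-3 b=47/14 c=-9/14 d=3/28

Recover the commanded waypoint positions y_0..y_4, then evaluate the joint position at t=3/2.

y_0 = S_0(0) = a_0 = -1
y_1 = S_1(0) = a_1 = 3
y_2 = S_2(0) = a_2 = -4
y_3 = S_3(0) = a_3 = -3
y_4 = S_3(2) = 2
t_q=3/2 is in segment 1 (τ=1/2); S_1(τ)=1/112

y_0=-1 y_1=3 y_2=-4 y_3=-3 y_4=2
S(3/2) = 1/112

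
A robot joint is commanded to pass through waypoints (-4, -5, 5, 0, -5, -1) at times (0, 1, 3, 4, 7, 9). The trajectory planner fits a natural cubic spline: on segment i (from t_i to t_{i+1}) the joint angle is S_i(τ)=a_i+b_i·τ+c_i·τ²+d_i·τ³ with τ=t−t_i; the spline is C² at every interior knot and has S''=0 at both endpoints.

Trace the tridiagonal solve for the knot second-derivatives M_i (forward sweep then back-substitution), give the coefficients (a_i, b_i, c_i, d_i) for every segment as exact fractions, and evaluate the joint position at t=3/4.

Δ: Δ0=-1, Δ1=5, Δ2=-5, Δ3=-5/3, Δ4=2
row 1: diag=6, rhs=36; c'=1/3, d'=6
row 2: denom=6−2·1/3=16/3; d'=(-60−2·6)/(16/3)=-27/2
row 3: denom=8−1·3/16=125/16; d'=(20−1·-27/2)/(125/16)=536/125
row 4: denom=10−3·48/125=1106/125; d'=(22−3·536/125)/(1106/125)=571/553
back: M4=571/553
back: M3=536/125−48/125·571/553=2152/553
back: M2=-27/2−3/16·2152/553=-7869/553
back: M1=6−1/3·-7869/553=5941/553
M: M0=0, M1=5941/553, M2=-7869/553, M3=2152/553, M4=571/553, M5=0
seg 0: a=-4, c=M0/2=0, d=(M1−M0)/(6·1)=5941/3318, b=Δ0−h0·(2M0+M1)/6=-9259/3318
seg 1: a=-5, c=M1/2=5941/1106, d=(M2−M1)/(6·2)=-6905/3318, b=Δ1−h1·(2M1+M2)/6=4282/1659
seg 2: a=5, c=M2/2=-7869/1106, d=(M3−M2)/(6·1)=10021/3318, b=Δ2−h2·(2M2+M3)/6=-1502/1659
seg 3: a=0, c=M3/2=1076/553, d=(M4−M3)/(6·3)=-527/3318, b=Δ3−h3·(2M3+M4)/6=-20155/3318
seg 4: a=-5, c=M4/2=571/1106, d=(M5−M4)/(6·2)=-571/6636, b=Δ4−h4·(2M4+M5)/6=2176/1659
t_q=3/4 → seg 0, τ=3/4; S=-4+-9259/3318·τ+0·τ²+5941/3318·τ³=-53973/10112

  seg 0: a=-4 b=-9259/3318 c=0 d=5941/3318
  seg 1: a=-5 b=4282/1659 c=5941/1106 d=-6905/3318
  seg 2: a=5 b=-1502/1659 c=-7869/1106 d=10021/3318
  seg 3: a=0 b=-20155/3318 c=1076/553 d=-527/3318
  seg 4: a=-5 b=2176/1659 c=571/1106 d=-571/6636
S(3/4) = -53973/10112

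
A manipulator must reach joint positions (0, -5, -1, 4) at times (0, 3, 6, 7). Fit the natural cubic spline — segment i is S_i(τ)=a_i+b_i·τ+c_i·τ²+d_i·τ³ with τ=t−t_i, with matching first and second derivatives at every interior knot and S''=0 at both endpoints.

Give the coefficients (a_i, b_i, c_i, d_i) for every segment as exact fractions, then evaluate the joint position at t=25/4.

Δ: Δ0=-5/3, Δ1=4/3, Δ2=5
row 1: diag=12, rhs=18; c'=1/4, d'=3/2
row 2: denom=8−3·1/4=29/4; d'=(22−3·3/2)/(29/4)=70/29
back: M2=70/29
back: M1=3/2−1/4·70/29=26/29
M: M0=0, M1=26/29, M2=70/29, M3=0
seg 0: a=0, c=M0/2=0, d=(M1−M0)/(6·3)=13/261, b=Δ0−h0·(2M0+M1)/6=-184/87
seg 1: a=-5, c=M1/2=13/29, d=(M2−M1)/(6·3)=22/261, b=Δ1−h1·(2M1+M2)/6=-67/87
seg 2: a=-1, c=M2/2=35/29, d=(M3−M2)/(6·1)=-35/87, b=Δ2−h2·(2M2+M3)/6=365/87
t_q=25/4 → seg 2, τ=1/4; S=-1+365/87·τ+35/29·τ²+-35/87·τ³=219/1856

  seg 0: a=0 b=-184/87 c=0 d=13/261
  seg 1: a=-5 b=-67/87 c=13/29 d=22/261
  seg 2: a=-1 b=365/87 c=35/29 d=-35/87
S(25/4) = 219/1856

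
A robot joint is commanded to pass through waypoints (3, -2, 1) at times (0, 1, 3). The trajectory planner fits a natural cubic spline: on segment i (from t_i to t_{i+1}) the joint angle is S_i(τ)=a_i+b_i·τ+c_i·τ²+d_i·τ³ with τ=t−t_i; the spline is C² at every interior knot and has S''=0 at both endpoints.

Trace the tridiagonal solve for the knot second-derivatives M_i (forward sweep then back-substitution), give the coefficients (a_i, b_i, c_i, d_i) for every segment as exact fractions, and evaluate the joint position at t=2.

  seg 0: a=3 b=-73/12 c=0 d=13/12
  seg 1: a=-2 b=-17/6 c=13/4 d=-13/24
S(2) = -17/8

Δ: Δ0=-5, Δ1=3/2
row 1: diag=6, rhs=39; c'=1/3, d'=13/2
back: M1=13/2
M: M0=0, M1=13/2, M2=0
seg 0: a=3, c=M0/2=0, d=(M1−M0)/(6·1)=13/12, b=Δ0−h0·(2M0+M1)/6=-73/12
seg 1: a=-2, c=M1/2=13/4, d=(M2−M1)/(6·2)=-13/24, b=Δ1−h1·(2M1+M2)/6=-17/6
t_q=2 → seg 1, τ=1; S=-2+-17/6·τ+13/4·τ²+-13/24·τ³=-17/8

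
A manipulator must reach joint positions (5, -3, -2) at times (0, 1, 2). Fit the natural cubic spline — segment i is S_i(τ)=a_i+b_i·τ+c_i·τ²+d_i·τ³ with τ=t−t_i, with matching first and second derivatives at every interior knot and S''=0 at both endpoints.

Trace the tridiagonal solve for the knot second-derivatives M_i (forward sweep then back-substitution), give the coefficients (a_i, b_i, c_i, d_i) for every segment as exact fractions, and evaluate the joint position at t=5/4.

Δ: Δ0=-8, Δ1=1
row 1: diag=4, rhs=54; c'=1/4, d'=27/2
back: M1=27/2
M: M0=0, M1=27/2, M2=0
seg 0: a=5, c=M0/2=0, d=(M1−M0)/(6·1)=9/4, b=Δ0−h0·(2M0+M1)/6=-41/4
seg 1: a=-3, c=M1/2=27/4, d=(M2−M1)/(6·1)=-9/4, b=Δ1−h1·(2M1+M2)/6=-7/2
t_q=5/4 → seg 1, τ=1/4; S=-3+-7/2·τ+27/4·τ²+-9/4·τ³=-893/256

  seg 0: a=5 b=-41/4 c=0 d=9/4
  seg 1: a=-3 b=-7/2 c=27/4 d=-9/4
S(5/4) = -893/256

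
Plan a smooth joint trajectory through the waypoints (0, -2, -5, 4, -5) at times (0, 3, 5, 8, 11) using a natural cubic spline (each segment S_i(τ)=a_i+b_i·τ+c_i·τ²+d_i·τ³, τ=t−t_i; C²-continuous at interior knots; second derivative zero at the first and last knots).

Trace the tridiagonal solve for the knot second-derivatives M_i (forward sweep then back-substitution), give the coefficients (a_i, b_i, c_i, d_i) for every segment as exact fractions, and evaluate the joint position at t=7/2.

  seg 0: a=0 b=1/708 c=0 d=-473/6372
  seg 1: a=-2 b=-709/354 c=-473/708 d=217/472
  seg 2: a=-5 b=149/177 c=370/177 d=-728/1593
  seg 3: a=4 b=185/177 c=-358/177 d=358/1593
S(7/2) = -11747/3776

Δ: Δ0=-2/3, Δ1=-3/2, Δ2=3, Δ3=-3
row 1: diag=10, rhs=-5; c'=1/5, d'=-1/2
row 2: denom=10−2·1/5=48/5; d'=(27−2·-1/2)/(48/5)=35/12
row 3: denom=12−3·5/16=177/16; d'=(-36−3·35/12)/(177/16)=-716/177
back: M3=-716/177
back: M2=35/12−5/16·-716/177=740/177
back: M1=-1/2−1/5·740/177=-473/354
M: M0=0, M1=-473/354, M2=740/177, M3=-716/177, M4=0
seg 0: a=0, c=M0/2=0, d=(M1−M0)/(6·3)=-473/6372, b=Δ0−h0·(2M0+M1)/6=1/708
seg 1: a=-2, c=M1/2=-473/708, d=(M2−M1)/(6·2)=217/472, b=Δ1−h1·(2M1+M2)/6=-709/354
seg 2: a=-5, c=M2/2=370/177, d=(M3−M2)/(6·3)=-728/1593, b=Δ2−h2·(2M2+M3)/6=149/177
seg 3: a=4, c=M3/2=-358/177, d=(M4−M3)/(6·3)=358/1593, b=Δ3−h3·(2M3+M4)/6=185/177
t_q=7/2 → seg 1, τ=1/2; S=-2+-709/354·τ+-473/708·τ²+217/472·τ³=-11747/3776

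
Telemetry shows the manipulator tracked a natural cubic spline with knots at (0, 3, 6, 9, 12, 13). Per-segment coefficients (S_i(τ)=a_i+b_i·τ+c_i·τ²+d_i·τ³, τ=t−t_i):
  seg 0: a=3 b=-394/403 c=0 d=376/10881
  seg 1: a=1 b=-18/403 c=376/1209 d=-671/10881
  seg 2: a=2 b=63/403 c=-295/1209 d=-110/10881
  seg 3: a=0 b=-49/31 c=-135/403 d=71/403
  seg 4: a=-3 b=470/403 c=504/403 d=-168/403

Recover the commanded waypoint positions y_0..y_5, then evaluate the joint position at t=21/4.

y_0=3 y_1=1 y_2=2 y_3=0 y_4=-3 y_5=-1
S(21/4) = 45691/25792

y_0 = S_0(0) = a_0 = 3
y_1 = S_1(0) = a_1 = 1
y_2 = S_2(0) = a_2 = 2
y_3 = S_3(0) = a_3 = 0
y_4 = S_4(0) = a_4 = -3
y_5 = S_4(1) = -1
t_q=21/4 is in segment 1 (τ=9/4); S_1(τ)=45691/25792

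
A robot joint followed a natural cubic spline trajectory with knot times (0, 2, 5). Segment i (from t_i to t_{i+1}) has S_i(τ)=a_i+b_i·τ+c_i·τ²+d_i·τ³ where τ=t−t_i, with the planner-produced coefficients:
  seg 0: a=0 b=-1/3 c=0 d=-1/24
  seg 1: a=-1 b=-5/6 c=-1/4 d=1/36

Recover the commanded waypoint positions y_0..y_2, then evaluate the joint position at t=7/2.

y_0 = S_0(0) = a_0 = 0
y_1 = S_1(0) = a_1 = -1
y_2 = S_1(3) = -5
t_q=7/2 is in segment 1 (τ=3/2); S_1(τ)=-87/32

y_0=0 y_1=-1 y_2=-5
S(7/2) = -87/32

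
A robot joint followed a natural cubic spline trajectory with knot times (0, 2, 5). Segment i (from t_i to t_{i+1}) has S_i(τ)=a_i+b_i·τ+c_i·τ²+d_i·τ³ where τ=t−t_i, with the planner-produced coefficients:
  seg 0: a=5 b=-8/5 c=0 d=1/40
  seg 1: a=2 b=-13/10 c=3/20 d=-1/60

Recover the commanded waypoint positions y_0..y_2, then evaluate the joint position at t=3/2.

y_0=5 y_1=2 y_2=-1
S(3/2) = 859/320

y_0 = S_0(0) = a_0 = 5
y_1 = S_1(0) = a_1 = 2
y_2 = S_1(3) = -1
t_q=3/2 is in segment 0 (τ=3/2); S_0(τ)=859/320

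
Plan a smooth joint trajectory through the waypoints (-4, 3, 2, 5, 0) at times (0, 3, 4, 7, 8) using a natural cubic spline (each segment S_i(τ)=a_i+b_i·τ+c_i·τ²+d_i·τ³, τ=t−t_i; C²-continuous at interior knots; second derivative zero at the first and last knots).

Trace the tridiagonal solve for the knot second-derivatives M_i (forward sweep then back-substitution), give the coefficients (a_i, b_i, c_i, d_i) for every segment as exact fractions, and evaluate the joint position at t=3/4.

Δ: Δ0=7/3, Δ1=-1, Δ2=1, Δ3=-5
row 1: diag=8, rhs=-20; c'=1/8, d'=-5/2
row 2: denom=8−1·1/8=63/8; d'=(12−1·-5/2)/(63/8)=116/63
row 3: denom=8−3·8/21=48/7; d'=(-36−3·116/63)/(48/7)=-109/18
back: M3=-109/18
back: M2=116/63−8/21·-109/18=112/27
back: M1=-5/2−1/8·112/27=-163/54
M: M0=0, M1=-163/54, M2=112/27, M3=-109/18, M4=0
seg 0: a=-4, c=M0/2=0, d=(M1−M0)/(6·3)=-163/972, b=Δ0−h0·(2M0+M1)/6=415/108
seg 1: a=3, c=M1/2=-163/108, d=(M2−M1)/(6·1)=43/36, b=Δ1−h1·(2M1+M2)/6=-37/54
seg 2: a=2, c=M2/2=56/27, d=(M3−M2)/(6·3)=-551/972, b=Δ2−h2·(2M2+M3)/6=-13/108
seg 3: a=5, c=M3/2=-109/36, d=(M4−M3)/(6·1)=109/108, b=Δ3−h3·(2M3+M4)/6=-161/54
t_q=3/4 → seg 0, τ=3/4; S=-4+415/108·τ+0·τ²+-163/972·τ³=-913/768

  seg 0: a=-4 b=415/108 c=0 d=-163/972
  seg 1: a=3 b=-37/54 c=-163/108 d=43/36
  seg 2: a=2 b=-13/108 c=56/27 d=-551/972
  seg 3: a=5 b=-161/54 c=-109/36 d=109/108
S(3/4) = -913/768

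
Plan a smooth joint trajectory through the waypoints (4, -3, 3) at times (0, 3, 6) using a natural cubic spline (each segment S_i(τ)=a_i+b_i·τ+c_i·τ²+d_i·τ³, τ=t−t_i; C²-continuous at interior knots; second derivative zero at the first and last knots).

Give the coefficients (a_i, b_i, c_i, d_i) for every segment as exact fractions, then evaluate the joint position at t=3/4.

Δ: Δ0=-7/3, Δ1=2
row 1: diag=12, rhs=26; c'=1/4, d'=13/6
back: M1=13/6
M: M0=0, M1=13/6, M2=0
seg 0: a=4, c=M0/2=0, d=(M1−M0)/(6·3)=13/108, b=Δ0−h0·(2M0+M1)/6=-41/12
seg 1: a=-3, c=M1/2=13/12, d=(M2−M1)/(6·3)=-13/108, b=Δ1−h1·(2M1+M2)/6=-1/6
t_q=3/4 → seg 0, τ=3/4; S=4+-41/12·τ+0·τ²+13/108·τ³=381/256

  seg 0: a=4 b=-41/12 c=0 d=13/108
  seg 1: a=-3 b=-1/6 c=13/12 d=-13/108
S(3/4) = 381/256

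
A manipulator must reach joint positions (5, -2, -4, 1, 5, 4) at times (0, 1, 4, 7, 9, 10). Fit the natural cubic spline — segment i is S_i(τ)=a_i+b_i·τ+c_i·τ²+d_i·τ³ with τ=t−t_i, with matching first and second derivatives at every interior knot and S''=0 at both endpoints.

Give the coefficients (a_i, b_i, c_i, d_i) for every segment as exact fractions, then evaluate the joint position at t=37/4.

Δ: Δ0=-7, Δ1=-2/3, Δ2=5/3, Δ3=2, Δ4=-1
row 1: diag=8, rhs=38; c'=3/8, d'=19/4
row 2: denom=12−3·3/8=87/8; d'=(14−3·19/4)/(87/8)=-2/87
row 3: denom=10−3·8/29=266/29; d'=(2−3·-2/87)/(266/29)=30/133
row 4: denom=6−2·29/133=740/133; d'=(-18−2·30/133)/(740/133)=-1227/370
back: M4=-1227/370
back: M3=30/133−29/133·-1227/370=351/370
back: M2=-2/87−8/29·351/370=-158/555
back: M1=19/4−3/8·-158/555=1797/370
M: M0=0, M1=1797/370, M2=-158/555, M3=351/370, M4=-1227/370, M5=0
seg 0: a=5, c=M0/2=0, d=(M1−M0)/(6·1)=599/740, b=Δ0−h0·(2M0+M1)/6=-5779/740
seg 1: a=-2, c=M1/2=1797/740, d=(M2−M1)/(6·3)=-5707/19980, b=Δ1−h1·(2M1+M2)/6=-1991/370
seg 2: a=-4, c=M2/2=-79/555, d=(M3−M2)/(6·3)=37/540, b=Δ2−h2·(2M2+M3)/6=1093/740
seg 3: a=1, c=M3/2=351/740, d=(M4−M3)/(6·2)=-263/740, b=Δ3−h3·(2M3+M4)/6=183/74
seg 4: a=5, c=M4/2=-1227/740, d=(M5−M4)/(6·1)=409/740, b=Δ4−h4·(2M4+M5)/6=39/370
t_q=37/4 → seg 4, τ=1/4; S=5+39/370·τ+-1227/740·τ²+409/740·τ³=233549/47360

  seg 0: a=5 b=-5779/740 c=0 d=599/740
  seg 1: a=-2 b=-1991/370 c=1797/740 d=-5707/19980
  seg 2: a=-4 b=1093/740 c=-79/555 d=37/540
  seg 3: a=1 b=183/74 c=351/740 d=-263/740
  seg 4: a=5 b=39/370 c=-1227/740 d=409/740
S(37/4) = 233549/47360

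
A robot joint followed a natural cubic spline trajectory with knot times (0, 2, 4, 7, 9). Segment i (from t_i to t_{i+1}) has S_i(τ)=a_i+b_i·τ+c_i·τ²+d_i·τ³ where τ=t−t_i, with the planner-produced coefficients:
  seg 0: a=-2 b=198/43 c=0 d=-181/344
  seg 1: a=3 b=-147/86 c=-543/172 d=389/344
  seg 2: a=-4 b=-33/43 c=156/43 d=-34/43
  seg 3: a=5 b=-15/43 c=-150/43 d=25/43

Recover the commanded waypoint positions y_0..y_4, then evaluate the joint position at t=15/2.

y_0=-2 y_1=3 y_2=-4 y_3=5 y_4=-5
S(15/2) = 1385/344

y_0 = S_0(0) = a_0 = -2
y_1 = S_1(0) = a_1 = 3
y_2 = S_2(0) = a_2 = -4
y_3 = S_3(0) = a_3 = 5
y_4 = S_3(2) = -5
t_q=15/2 is in segment 3 (τ=1/2); S_3(τ)=1385/344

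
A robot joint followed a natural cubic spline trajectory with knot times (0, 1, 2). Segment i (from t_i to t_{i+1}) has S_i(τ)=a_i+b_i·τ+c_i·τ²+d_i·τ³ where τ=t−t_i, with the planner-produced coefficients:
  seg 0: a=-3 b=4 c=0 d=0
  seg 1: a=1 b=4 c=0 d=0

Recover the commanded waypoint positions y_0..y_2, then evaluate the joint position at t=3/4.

y_0 = S_0(0) = a_0 = -3
y_1 = S_1(0) = a_1 = 1
y_2 = S_1(1) = 5
t_q=3/4 is in segment 0 (τ=3/4); S_0(τ)=0

y_0=-3 y_1=1 y_2=5
S(3/4) = 0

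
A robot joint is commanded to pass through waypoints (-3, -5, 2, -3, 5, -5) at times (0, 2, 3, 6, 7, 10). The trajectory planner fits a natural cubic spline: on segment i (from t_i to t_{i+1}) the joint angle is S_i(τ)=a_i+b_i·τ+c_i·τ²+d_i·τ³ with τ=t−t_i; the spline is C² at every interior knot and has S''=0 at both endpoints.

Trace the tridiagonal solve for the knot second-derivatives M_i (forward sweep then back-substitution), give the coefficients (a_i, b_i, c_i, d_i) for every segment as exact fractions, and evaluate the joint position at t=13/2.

  seg 0: a=-3 b=-11065/2529 c=0 d=2134/2529
  seg 1: a=-5 b=14543/2529 c=4268/843 d=-9644/2529
  seg 2: a=2 b=11219/2529 c=-1792/281 d=32950/22761
  seg 3: a=-3 b=13301/2529 c=16822/2529 d=-1099/281
  seg 4: a=5 b=17272/2529 c=-12851/2529 d=12851/22761
S(13/2) = 16261/20232

Δ: Δ0=-1, Δ1=7, Δ2=-5/3, Δ3=8, Δ4=-10/3
row 1: diag=6, rhs=48; c'=1/6, d'=8
row 2: denom=8−1·1/6=47/6; d'=(-52−1·8)/(47/6)=-360/47
row 3: denom=8−3·18/47=322/47; d'=(58−3·-360/47)/(322/47)=1903/161
row 4: denom=8−1·47/322=2529/322; d'=(-68−1·1903/161)/(2529/322)=-25702/2529
back: M4=-25702/2529
back: M3=1903/161−47/322·-25702/2529=33644/2529
back: M2=-360/47−18/47·33644/2529=-3584/281
back: M1=8−1/6·-3584/281=8536/843
M: M0=0, M1=8536/843, M2=-3584/281, M3=33644/2529, M4=-25702/2529, M5=0
seg 0: a=-3, c=M0/2=0, d=(M1−M0)/(6·2)=2134/2529, b=Δ0−h0·(2M0+M1)/6=-11065/2529
seg 1: a=-5, c=M1/2=4268/843, d=(M2−M1)/(6·1)=-9644/2529, b=Δ1−h1·(2M1+M2)/6=14543/2529
seg 2: a=2, c=M2/2=-1792/281, d=(M3−M2)/(6·3)=32950/22761, b=Δ2−h2·(2M2+M3)/6=11219/2529
seg 3: a=-3, c=M3/2=16822/2529, d=(M4−M3)/(6·1)=-1099/281, b=Δ3−h3·(2M3+M4)/6=13301/2529
seg 4: a=5, c=M4/2=-12851/2529, d=(M5−M4)/(6·3)=12851/22761, b=Δ4−h4·(2M4+M5)/6=17272/2529
t_q=13/2 → seg 3, τ=1/2; S=-3+13301/2529·τ+16822/2529·τ²+-1099/281·τ³=16261/20232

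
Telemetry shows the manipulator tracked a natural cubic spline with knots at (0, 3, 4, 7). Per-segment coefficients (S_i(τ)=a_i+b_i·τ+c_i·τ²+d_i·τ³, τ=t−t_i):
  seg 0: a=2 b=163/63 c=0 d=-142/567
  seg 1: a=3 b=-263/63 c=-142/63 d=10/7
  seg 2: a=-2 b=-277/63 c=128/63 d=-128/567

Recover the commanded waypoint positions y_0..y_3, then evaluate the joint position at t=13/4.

y_0 = S_0(0) = a_0 = 2
y_1 = S_1(0) = a_1 = 3
y_2 = S_2(0) = a_2 = -2
y_3 = S_2(3) = -3
t_q=13/4 is in segment 1 (τ=1/4); S_1(τ)=1235/672

y_0=2 y_1=3 y_2=-2 y_3=-3
S(13/4) = 1235/672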